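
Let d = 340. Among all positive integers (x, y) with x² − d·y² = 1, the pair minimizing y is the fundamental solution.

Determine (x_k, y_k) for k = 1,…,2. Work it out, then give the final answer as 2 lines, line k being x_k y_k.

d=340: √d = [18; 2,3,1,1,1,…,3,2,36] (ℓ=14, even), read p_13/q_13
i=0: a=18 ⇒ p=18, q=1
i=1: a=2 ⇒ p=37, q=2
i=2: a=3 ⇒ p=129, q=7
i=3: a=1 ⇒ p=166, q=9
i=4: a=1 ⇒ p=295, q=16
…
i=6: a=1 ⇒ p=756, q=41
…
i=8: a=1 ⇒ p=7265, q=394
…
i=12: a=3 ⇒ p=125478, q=6805
i=13: a=2 ⇒ p=285769, q=15498
→ (285769, 15498).  Check: 285769²=81663921361, 340·15498²=81663921360, difference 1.
(x_2, y_2) = (285769·285769 + 340·15498·15498, 285769·15498 + 15498·285769) = (163327842721, 8857695924)

285769 15498
163327842721 8857695924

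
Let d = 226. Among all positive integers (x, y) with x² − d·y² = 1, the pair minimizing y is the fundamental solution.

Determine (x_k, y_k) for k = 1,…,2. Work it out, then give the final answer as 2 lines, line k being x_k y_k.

451 30
406801 27060

[15; 30] for √226; ℓ=1 ⇒ convergent index 1
a_0=15:  p_0=15·1+0=15,  q_0=15·0+1=1
a_1=30:  p_1=30·15+1=451,  q_1=30·1+0=30
fundamental: x₁=451, y₁=30  (since 203401 − 226·900 = 1)
(x_2, y_2) = (451·451 + 226·30·30, 451·30 + 30·451) = (406801, 27060)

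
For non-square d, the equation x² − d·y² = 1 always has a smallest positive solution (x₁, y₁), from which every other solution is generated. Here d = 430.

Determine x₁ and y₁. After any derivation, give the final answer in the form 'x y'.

√430 = [20; 1,2,1,3,1,…,2,1,40, …], period ℓ=14 (even) → k=13
i=0: a=20 ⇒ p=20, q=1
i=1: a=1 ⇒ p=21, q=1
…
i=3: a=1 ⇒ p=83, q=4
…
i=5: a=1 ⇒ p=394, q=19
i=6: a=6 ⇒ p=2675, q=129
i=7: a=8 ⇒ p=21794, q=1051
…
i=10: a=3 ⇒ p=599138, q=28893
…
i=12: a=2 ⇒ p=2107880, q=101651
i=13: a=1 ⇒ p=2862251, q=138030
→ (2862251, 138030).  Check: 2862251²=8192480787001, 430·138030²=8192480787000, difference 1.

2862251 138030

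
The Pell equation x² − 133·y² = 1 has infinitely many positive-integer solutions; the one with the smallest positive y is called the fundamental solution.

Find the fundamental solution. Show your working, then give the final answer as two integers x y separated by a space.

[11; 1,1,7,5,1,…,1,1,22] for √133; ℓ=16 ⇒ convergent index 15
a_0=11:  p_0=11·1+0=11,  q_0=11·0+1=1
a_1=1:  p_1=1·11+1=12,  q_1=1·1+0=1
a_2=1:  p_2=1·12+11=23,  q_2=1·1+1=2
…
a_6=1:  p_6=1·1061+888=1949,  q_6=1·92+77=169
…
a_10=1:  p_10=1·10979+7969=18948,  q_10=1·952+691=1643
…
a_12=5:  p_12=5·29927+18948=168583,  q_12=5·2595+1643=14618
a_13=7:  p_13=7·168583+29927=1210008,  q_13=7·14618+2595=104921
a_14=1:  p_14=1·1210008+168583=1378591,  q_14=1·104921+14618=119539
a_15=1:  p_15=1·1378591+1210008=2588599,  q_15=1·119539+104921=224460
(x₁, y₁) = (2588599, 224460);  2588599² − 133·224460² = 1 ✓

2588599 224460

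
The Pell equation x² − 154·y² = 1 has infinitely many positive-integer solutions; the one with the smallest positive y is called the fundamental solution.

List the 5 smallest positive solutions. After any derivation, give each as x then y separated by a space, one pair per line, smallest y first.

√154 → a₀=12, period (2,2,3,1,2,1,3,2,2,24); ℓ=10 even so k=9
k=0  a_k=12  p_k/q_k = 12/1
k=1  a_k=2  p_k/q_k = 25/2
…
k=3  a_k=3  p_k/q_k = 211/17
k=4  a_k=1  p_k/q_k = 273/22
k=5  a_k=2  p_k/q_k = 757/61
k=6  a_k=1  p_k/q_k = 1030/83
k=7  a_k=3  p_k/q_k = 3847/310
k=8  a_k=2  p_k/q_k = 8724/703
k=9  a_k=2  p_k/q_k = 21295/1716
(x₁, y₁) = (21295, 1716);  21295² − 154·1716² = 1 ✓
k=2:  x_2 = 21295·21295+154·1716·1716 = 906954049,  y_2 = 21295·1716+1716·21295 = 73084440
k=3:  x_3 = 21295·906954049+154·1716·73084440 = 38627172925615,  y_3 = 21295·73084440+1716·906954049 = 3112666297884
k=4:  x_4 = 21295·38627172925615+154·1716·3112666297884 = 1645131293994988801,  y_4 = 21295·3112666297884+1716·38627172925615 = 132568457553795120
k=5:  x_5 = 21295·1645131293994988801+154·1716·132568457553795120 = 70066141772619400108975,  y_5 = 21295·132568457553795120+1716·1645131293994988801 = 5646090604103467862916

21295 1716
906954049 73084440
38627172925615 3112666297884
1645131293994988801 132568457553795120
70066141772619400108975 5646090604103467862916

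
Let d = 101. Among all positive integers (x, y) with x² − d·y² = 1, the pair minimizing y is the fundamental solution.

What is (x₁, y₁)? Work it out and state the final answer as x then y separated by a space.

√101 = [10; 20, …], period ℓ=1 (odd) → k=1
a_0=10:  p_0=10·1+0=10,  q_0=10·0+1=1
a_1=20:  p_1=20·10+1=201,  q_1=20·1+0=20
fundamental: x₁=201, y₁=20  (since 40401 − 101·400 = 1)

201 20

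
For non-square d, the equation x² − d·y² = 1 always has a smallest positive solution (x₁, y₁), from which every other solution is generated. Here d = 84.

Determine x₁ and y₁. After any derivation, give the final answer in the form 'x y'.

55 6

d=84: √d = [9; 6,18] (ℓ=2, even), read p_1/q_1
k=0  a_k=9  p_k/q_k = 9/1
k=1  a_k=6  p_k/q_k = 55/6
fundamental: x₁=55, y₁=6  (since 3025 − 84·36 = 1)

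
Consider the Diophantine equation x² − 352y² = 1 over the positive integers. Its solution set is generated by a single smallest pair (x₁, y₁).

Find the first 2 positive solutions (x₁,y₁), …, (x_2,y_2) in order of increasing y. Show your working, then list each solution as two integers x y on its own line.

√352 → a₀=18, period (1,3,5,9,5,3,1,36); ℓ=8 even so k=7
k=0  a_k=18  p_k/q_k = 18/1
…
k=2  a_k=3  p_k/q_k = 75/4
…
k=4  a_k=9  p_k/q_k = 3621/193
…
k=6  a_k=3  p_k/q_k = 59118/3151
k=7  a_k=1  p_k/q_k = 77617/4137
→ (77617, 4137).  Check: 77617²=6024398689, 352·4137²=6024398688, difference 1.
n=2: (77617,4137)∘(77617,4137) = (77617·77617+352·4137·4137, 77617·4137+4137·77617) = (12048797377,642203058)

77617 4137
12048797377 642203058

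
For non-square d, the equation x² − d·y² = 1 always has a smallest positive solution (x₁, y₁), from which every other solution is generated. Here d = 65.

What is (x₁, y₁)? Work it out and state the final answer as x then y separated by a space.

d=65: √d = [8; 16] (ℓ=1, odd), read p_1/q_1
step 0: (8, 1)  from 8·(1,0) + (0,1)
step 1: (129, 16)  from 16·(8,1) + (1,0)
fundamental: x₁=129, y₁=16  (since 16641 − 65·256 = 1)

129 16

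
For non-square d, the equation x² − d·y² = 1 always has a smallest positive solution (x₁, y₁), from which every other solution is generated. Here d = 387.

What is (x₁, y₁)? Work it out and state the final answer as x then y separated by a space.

d=387: √d = [19; 1,2,19,2,1,38] (ℓ=6, even), read p_5/q_5
a_0=19:  p_0=19·1+0=19,  q_0=19·0+1=1
a_1=1:  p_1=1·19+1=20,  q_1=1·1+0=1
…
a_4=2:  p_4=2·1141+59=2341,  q_4=2·58+3=119
a_5=1:  p_5=1·2341+1141=3482,  q_5=1·119+58=177
fundamental: x₁=3482, y₁=177  (since 12124324 − 387·31329 = 1)

3482 177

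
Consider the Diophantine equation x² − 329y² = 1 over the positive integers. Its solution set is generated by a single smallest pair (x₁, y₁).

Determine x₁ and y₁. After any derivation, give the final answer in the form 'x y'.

2376415 131016

[18; 7,4,2,1,1,4,1,1,2,4,7,36] for √329; ℓ=12 ⇒ convergent index 11
a_0=18:  p_0=18·1+0=18,  q_0=18·0+1=1
a_1=7:  p_1=7·18+1=127,  q_1=7·1+0=7
a_2=4:  p_2=4·127+18=526,  q_2=4·7+1=29
a_3=2:  p_3=2·526+127=1179,  q_3=2·29+7=65
a_4=1:  p_4=1·1179+526=1705,  q_4=1·65+29=94
a_5=1:  p_5=1·1705+1179=2884,  q_5=1·94+65=159
…
a_7=1:  p_7=1·13241+2884=16125,  q_7=1·730+159=889
a_8=1:  p_8=1·16125+13241=29366,  q_8=1·889+730=1619
…
a_10=4:  p_10=4·74857+29366=328794,  q_10=4·4127+1619=18127
a_11=7:  p_11=7·328794+74857=2376415,  q_11=7·18127+4127=131016
→ (2376415, 131016).  Check: 2376415²=5647348252225, 329·131016²=5647348252224, difference 1.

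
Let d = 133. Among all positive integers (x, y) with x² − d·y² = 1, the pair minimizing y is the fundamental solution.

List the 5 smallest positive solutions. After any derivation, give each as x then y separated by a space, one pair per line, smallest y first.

2588599 224460
13401689565601 1162073863080
69383200415647777399 6016286479789825380
359210566425477440164982401 31147506330593762303822160
1859704226076779569066850908714999 161256807479731348725343689282300

d=133: √d = [11; 1,1,7,5,1,…,1,1,22] (ℓ=16, even), read p_15/q_15
a_0=11:  p_0=11·1+0=11,  q_0=11·0+1=1
a_1=1:  p_1=1·11+1=12,  q_1=1·1+0=1
a_2=1:  p_2=1·12+11=23,  q_2=1·1+1=2
a_3=7:  p_3=7·23+12=173,  q_3=7·2+1=15
a_4=5:  p_4=5·173+23=888,  q_4=5·15+2=77
a_5=1:  p_5=1·888+173=1061,  q_5=1·77+15=92
…
a_7=1:  p_7=1·1949+1061=3010,  q_7=1·169+92=261
a_8=2:  p_8=2·3010+1949=7969,  q_8=2·261+169=691
…
a_10=1:  p_10=1·10979+7969=18948,  q_10=1·952+691=1643
a_11=1:  p_11=1·18948+10979=29927,  q_11=1·1643+952=2595
a_12=5:  p_12=5·29927+18948=168583,  q_12=5·2595+1643=14618
…
a_14=1:  p_14=1·1210008+168583=1378591,  q_14=1·104921+14618=119539
a_15=1:  p_15=1·1378591+1210008=2588599,  q_15=1·119539+104921=224460
(x₁, y₁) = (2588599, 224460);  2588599² − 133·224460² = 1 ✓
(x_2, y_2) = (2588599·2588599 + 133·224460·224460, 2588599·224460 + 224460·2588599) = (13401689565601, 1162073863080)
(x_3, y_3) = (2588599·13401689565601 + 133·224460·1162073863080, 2588599·1162073863080 + 224460·13401689565601) = (69383200415647777399, 6016286479789825380)
(x_4, y_4) = (2588599·69383200415647777399 + 133·224460·6016286479789825380, 2588599·6016286479789825380 + 224460·69383200415647777399) = (359210566425477440164982401, 31147506330593762303822160)
(x_5, y_5) = (2588599·359210566425477440164982401 + 133·224460·31147506330593762303822160, 2588599·31147506330593762303822160 + 224460·359210566425477440164982401) = (1859704226076779569066850908714999, 161256807479731348725343689282300)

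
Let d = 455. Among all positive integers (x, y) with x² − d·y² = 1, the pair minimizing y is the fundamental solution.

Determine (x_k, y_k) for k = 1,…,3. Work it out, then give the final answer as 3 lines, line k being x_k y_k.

[21; 3,42] for √455; ℓ=2 ⇒ convergent index 1
i=0: a=21 ⇒ p=21, q=1
i=1: a=3 ⇒ p=64, q=3
→ (64, 3).  Check: 64²=4096, 455·3²=4095, difference 1.
k=2:  x_2 = 64·64+455·3·3 = 8191,  y_2 = 64·3+3·64 = 384
k=3:  x_3 = 64·8191+455·3·384 = 1048384,  y_3 = 64·384+3·8191 = 49149

64 3
8191 384
1048384 49149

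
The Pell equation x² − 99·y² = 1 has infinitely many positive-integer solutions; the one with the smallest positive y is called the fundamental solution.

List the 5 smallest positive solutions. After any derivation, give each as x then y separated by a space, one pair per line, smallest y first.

10 1
199 20
3970 399
79201 7960
1580050 158801

√99 → a₀=9, period (1,18); ℓ=2 even so k=1
a_0=9:  p_0=9·1+0=9,  q_0=9·0+1=1
a_1=1:  p_1=1·9+1=10,  q_1=1·1+0=1
(x₁, y₁) = (10, 1);  10² − 99·1² = 1 ✓
(x_2, y_2) = (10·10 + 99·1·1, 10·1 + 1·10) = (199, 20)
(x_3, y_3) = (10·199 + 99·1·20, 10·20 + 1·199) = (3970, 399)
(x_4, y_4) = (10·3970 + 99·1·399, 10·399 + 1·3970) = (79201, 7960)
(x_5, y_5) = (10·79201 + 99·1·7960, 10·7960 + 1·79201) = (1580050, 158801)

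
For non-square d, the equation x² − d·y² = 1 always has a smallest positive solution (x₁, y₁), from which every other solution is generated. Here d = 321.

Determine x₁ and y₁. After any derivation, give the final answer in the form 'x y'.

√321 → a₀=17, period (1,10,1,34); ℓ=4 even so k=3
step 0: (17, 1)  from 17·(1,0) + (0,1)
step 1: (18, 1)  from 1·(17,1) + (1,0)
step 2: (197, 11)  from 10·(18,1) + (17,1)
step 3: (215, 12)  from 1·(197,11) + (18,1)
fundamental: x₁=215, y₁=12  (since 46225 − 321·144 = 1)

215 12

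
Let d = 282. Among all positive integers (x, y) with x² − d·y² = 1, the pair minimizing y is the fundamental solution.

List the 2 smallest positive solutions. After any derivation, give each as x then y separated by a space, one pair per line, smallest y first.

√282 = [16; 1,3,1,4,1,3,1,32, …], period ℓ=8 (even) → k=7
i=0: a=16 ⇒ p=16, q=1
i=1: a=1 ⇒ p=17, q=1
i=2: a=3 ⇒ p=67, q=4
…
i=6: a=3 ⇒ p=1864, q=111
i=7: a=1 ⇒ p=2351, q=140
fundamental: x₁=2351, y₁=140  (since 5527201 − 282·19600 = 1)
(x_2, y_2) = (2351·2351 + 282·140·140, 2351·140 + 140·2351) = (11054401, 658280)

2351 140
11054401 658280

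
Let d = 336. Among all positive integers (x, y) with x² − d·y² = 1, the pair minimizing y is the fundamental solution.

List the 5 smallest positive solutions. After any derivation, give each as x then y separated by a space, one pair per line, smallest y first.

d=336: √d = [18; 3,36] (ℓ=2, even), read p_1/q_1
k=0  a_k=18  p_k/q_k = 18/1
k=1  a_k=3  p_k/q_k = 55/3
fundamental: x₁=55, y₁=3  (since 3025 − 336·9 = 1)
k=2:  x_2 = 55·55+336·3·3 = 6049,  y_2 = 55·3+3·55 = 330
k=3:  x_3 = 55·6049+336·3·330 = 665335,  y_3 = 55·330+3·6049 = 36297
k=4:  x_4 = 55·665335+336·3·36297 = 73180801,  y_4 = 55·36297+3·665335 = 3992340
k=5:  x_5 = 55·73180801+336·3·3992340 = 8049222775,  y_5 = 55·3992340+3·73180801 = 439121103

55 3
6049 330
665335 36297
73180801 3992340
8049222775 439121103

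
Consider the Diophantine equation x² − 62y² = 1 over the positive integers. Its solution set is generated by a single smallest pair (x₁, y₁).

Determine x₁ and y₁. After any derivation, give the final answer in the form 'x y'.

√62 = [7; 1,6,1,14, …], period ℓ=4 (even) → k=3
i=0: a=7 ⇒ p=7, q=1
…
i=2: a=6 ⇒ p=55, q=7
i=3: a=1 ⇒ p=63, q=8
fundamental: x₁=63, y₁=8  (since 3969 − 62·64 = 1)

63 8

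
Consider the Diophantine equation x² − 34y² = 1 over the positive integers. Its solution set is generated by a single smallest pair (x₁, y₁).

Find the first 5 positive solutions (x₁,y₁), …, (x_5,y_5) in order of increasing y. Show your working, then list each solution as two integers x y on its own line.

35 6
2449 420
171395 29394
11995201 2057160
839492675 143971806

√34 → a₀=5, period (1,4,1,10); ℓ=4 even so k=3
step 0: (5, 1)  from 5·(1,0) + (0,1)
…
step 2: (29, 5)  from 4·(6,1) + (5,1)
step 3: (35, 6)  from 1·(29,5) + (6,1)
→ (35, 6).  Check: 35²=1225, 34·6²=1224, difference 1.
n=2: (35,6)∘(35,6) = (35·35+34·6·6, 35·6+6·35) = (2449,420)
n=3: (2449,420)∘(35,6) = (35·2449+34·6·420, 35·420+6·2449) = (171395,29394)
n=4: (171395,29394)∘(35,6) = (35·171395+34·6·29394, 35·29394+6·171395) = (11995201,2057160)
n=5: (11995201,2057160)∘(35,6) = (35·11995201+34·6·2057160, 35·2057160+6·11995201) = (839492675,143971806)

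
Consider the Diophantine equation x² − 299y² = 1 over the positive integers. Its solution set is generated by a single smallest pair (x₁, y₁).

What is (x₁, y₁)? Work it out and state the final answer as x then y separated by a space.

415 24

[17; 3,2,3,34] for √299; ℓ=4 ⇒ convergent index 3
a_0=17:  p_0=17·1+0=17,  q_0=17·0+1=1
a_1=3:  p_1=3·17+1=52,  q_1=3·1+0=3
a_2=2:  p_2=2·52+17=121,  q_2=2·3+1=7
a_3=3:  p_3=3·121+52=415,  q_3=3·7+3=24
fundamental: x₁=415, y₁=24  (since 172225 − 299·576 = 1)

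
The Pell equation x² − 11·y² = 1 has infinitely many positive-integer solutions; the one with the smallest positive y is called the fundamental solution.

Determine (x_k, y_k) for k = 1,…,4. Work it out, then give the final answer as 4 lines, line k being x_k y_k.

10 3
199 60
3970 1197
79201 23880

√11 → a₀=3, period (3,6); ℓ=2 even so k=1
i=0: a=3 ⇒ p=3, q=1
i=1: a=3 ⇒ p=10, q=3
(x₁, y₁) = (10, 3);  10² − 11·3² = 1 ✓
n=2: (10,3)∘(10,3) = (10·10+11·3·3, 10·3+3·10) = (199,60)
n=3: (199,60)∘(10,3) = (10·199+11·3·60, 10·60+3·199) = (3970,1197)
n=4: (3970,1197)∘(10,3) = (10·3970+11·3·1197, 10·1197+3·3970) = (79201,23880)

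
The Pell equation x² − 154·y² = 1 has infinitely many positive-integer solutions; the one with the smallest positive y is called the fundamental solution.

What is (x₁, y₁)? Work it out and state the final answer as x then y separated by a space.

[12; 2,2,3,1,2,1,3,2,2,24] for √154; ℓ=10 ⇒ convergent index 9
a_0=12:  p_0=12·1+0=12,  q_0=12·0+1=1
a_1=2:  p_1=2·12+1=25,  q_1=2·1+0=2
a_2=2:  p_2=2·25+12=62,  q_2=2·2+1=5
a_3=3:  p_3=3·62+25=211,  q_3=3·5+2=17
a_4=1:  p_4=1·211+62=273,  q_4=1·17+5=22
a_5=2:  p_5=2·273+211=757,  q_5=2·22+17=61
a_6=1:  p_6=1·757+273=1030,  q_6=1·61+22=83
…
a_8=2:  p_8=2·3847+1030=8724,  q_8=2·310+83=703
a_9=2:  p_9=2·8724+3847=21295,  q_9=2·703+310=1716
fundamental: x₁=21295, y₁=1716  (since 453477025 − 154·2944656 = 1)

21295 1716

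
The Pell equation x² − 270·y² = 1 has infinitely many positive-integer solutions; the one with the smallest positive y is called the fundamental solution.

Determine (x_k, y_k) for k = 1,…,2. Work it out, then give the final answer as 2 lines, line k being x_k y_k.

√270 = [16; 2,3,6,3,2,32, …], period ℓ=6 (even) → k=5
a_0=16:  p_0=16·1+0=16,  q_0=16·0+1=1
a_1=2:  p_1=2·16+1=33,  q_1=2·1+0=2
a_2=3:  p_2=3·33+16=115,  q_2=3·2+1=7
a_3=6:  p_3=6·115+33=723,  q_3=6·7+2=44
a_4=3:  p_4=3·723+115=2284,  q_4=3·44+7=139
a_5=2:  p_5=2·2284+723=5291,  q_5=2·139+44=322
→ (5291, 322).  Check: 5291²=27994681, 270·322²=27994680, difference 1.
n=2: (5291,322)∘(5291,322) = (5291·5291+270·322·322, 5291·322+322·5291) = (55989361,3407404)

5291 322
55989361 3407404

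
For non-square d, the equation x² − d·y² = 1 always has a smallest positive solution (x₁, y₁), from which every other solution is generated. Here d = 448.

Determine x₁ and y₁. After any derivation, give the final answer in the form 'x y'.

127 6

√448 = [21; 6,42, …], period ℓ=2 (even) → k=1
step 0: (21, 1)  from 21·(1,0) + (0,1)
step 1: (127, 6)  from 6·(21,1) + (1,0)
fundamental: x₁=127, y₁=6  (since 16129 − 448·36 = 1)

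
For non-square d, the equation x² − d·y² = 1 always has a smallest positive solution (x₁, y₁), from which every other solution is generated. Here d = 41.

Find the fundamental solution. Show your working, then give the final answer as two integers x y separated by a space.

√41 = [6; 2,2,12, …], period ℓ=3 (odd) → k=5
a_0=6:  p_0=6·1+0=6,  q_0=6·0+1=1
a_1=2:  p_1=2·6+1=13,  q_1=2·1+0=2
a_2=2:  p_2=2·13+6=32,  q_2=2·2+1=5
a_3=12:  p_3=12·32+13=397,  q_3=12·5+2=62
a_4=2:  p_4=2·397+32=826,  q_4=2·62+5=129
a_5=2:  p_5=2·826+397=2049,  q_5=2·129+62=320
(x₁, y₁) = (2049, 320);  2049² − 41·320² = 1 ✓

2049 320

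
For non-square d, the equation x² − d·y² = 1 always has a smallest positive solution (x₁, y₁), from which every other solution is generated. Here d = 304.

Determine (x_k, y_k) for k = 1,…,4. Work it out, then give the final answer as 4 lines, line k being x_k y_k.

[17; 2,3,2,1,1,1,1,1,2,3,2,34] for √304; ℓ=12 ⇒ convergent index 11
step 0: (17, 1)  from 17·(1,0) + (0,1)
step 1: (35, 2)  from 2·(17,1) + (1,0)
…
step 4: (401, 23)  from 1·(279,16) + (122,7)
…
step 6: (1081, 62)  from 1·(680,39) + (401,23)
…
step 9: (7445, 427)  from 2·(2842,163) + (1761,101)
step 10: (25177, 1444)  from 3·(7445,427) + (2842,163)
step 11: (57799, 3315)  from 2·(25177,1444) + (7445,427)
(x₁, y₁) = (57799, 3315);  57799² − 304·3315² = 1 ✓
(x_2, y_2) = (57799·57799 + 304·3315·3315, 57799·3315 + 3315·57799) = (6681448801, 383207370)
(x_3, y_3) = (57799·6681448801 + 304·3315·383207370, 57799·383207370 + 3315·6681448801) = (772362118440199, 44298005553945)
(x_4, y_4) = (57799·772362118440199 + 304·3315·44298005553945, 57799·44298005553945 + 3315·772362118440199) = (89283516160768675201, 5120760845641726740)

57799 3315
6681448801 383207370
772362118440199 44298005553945
89283516160768675201 5120760845641726740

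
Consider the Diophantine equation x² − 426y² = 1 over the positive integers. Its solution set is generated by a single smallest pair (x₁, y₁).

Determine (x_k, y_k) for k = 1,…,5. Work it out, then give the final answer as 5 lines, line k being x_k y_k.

88751 4300
15753480001 763258600
2796274207048751 135479928012900
496344264283813920001 24047958181382517200
88102099596109264220968751 4268560672976279640021500

√426 = [20; 1,1,1,3,2,6,2,3,1,1,1,40, …], period ℓ=12 (even) → k=11
k=0  a_k=20  p_k/q_k = 20/1
…
k=4  a_k=3  p_k/q_k = 227/11
…
k=6  a_k=6  p_k/q_k = 3323/161
k=7  a_k=2  p_k/q_k = 7162/347
k=8  a_k=3  p_k/q_k = 24809/1202
k=9  a_k=1  p_k/q_k = 31971/1549
k=10  a_k=1  p_k/q_k = 56780/2751
k=11  a_k=1  p_k/q_k = 88751/4300
(x₁, y₁) = (88751, 4300);  88751² − 426·4300² = 1 ✓
n=2: (88751,4300)∘(88751,4300) = (88751·88751+426·4300·4300, 88751·4300+4300·88751) = (15753480001,763258600)
n=3: (15753480001,763258600)∘(88751,4300) = (88751·15753480001+426·4300·763258600, 88751·763258600+4300·15753480001) = (2796274207048751,135479928012900)
n=4: (2796274207048751,135479928012900)∘(88751,4300) = (88751·2796274207048751+426·4300·135479928012900, 88751·135479928012900+4300·2796274207048751) = (496344264283813920001,24047958181382517200)
n=5: (496344264283813920001,24047958181382517200)∘(88751,4300) = (88751·496344264283813920001+426·4300·24047958181382517200, 88751·24047958181382517200+4300·496344264283813920001) = (88102099596109264220968751,4268560672976279640021500)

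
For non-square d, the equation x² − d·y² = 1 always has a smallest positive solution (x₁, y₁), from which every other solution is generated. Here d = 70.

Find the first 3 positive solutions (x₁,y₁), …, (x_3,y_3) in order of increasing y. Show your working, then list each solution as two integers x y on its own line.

251 30
126001 15060
63252251 7560090

[8; 2,1,2,1,2,16] for √70; ℓ=6 ⇒ convergent index 5
k=0  a_k=8  p_k/q_k = 8/1
k=1  a_k=2  p_k/q_k = 17/2
…
k=3  a_k=2  p_k/q_k = 67/8
k=4  a_k=1  p_k/q_k = 92/11
k=5  a_k=2  p_k/q_k = 251/30
→ (251, 30).  Check: 251²=63001, 70·30²=63000, difference 1.
k=2:  x_2 = 251·251+70·30·30 = 126001,  y_2 = 251·30+30·251 = 15060
k=3:  x_3 = 251·126001+70·30·15060 = 63252251,  y_3 = 251·15060+30·126001 = 7560090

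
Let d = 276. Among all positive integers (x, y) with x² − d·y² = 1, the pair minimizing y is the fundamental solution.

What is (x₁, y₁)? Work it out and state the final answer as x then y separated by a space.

7775 468

d=276: √d = [16; 1,1,1,1,2,2,2,1,1,1,1,32] (ℓ=12, even), read p_11/q_11
step 0: (16, 1)  from 16·(1,0) + (0,1)
step 1: (17, 1)  from 1·(16,1) + (1,0)
…
step 3: (50, 3)  from 1·(33,2) + (17,1)
…
step 8: (1761, 106)  from 1·(1246,75) + (515,31)
…
step 10: (4768, 287)  from 1·(3007,181) + (1761,106)
step 11: (7775, 468)  from 1·(4768,287) + (3007,181)
(x₁, y₁) = (7775, 468);  7775² − 276·468² = 1 ✓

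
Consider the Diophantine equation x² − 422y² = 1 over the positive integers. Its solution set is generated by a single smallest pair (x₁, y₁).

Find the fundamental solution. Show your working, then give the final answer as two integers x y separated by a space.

7022501 341850

d=422: √d = [20; 1,1,5,2,1,…,1,1,40] (ℓ=14, even), read p_13/q_13
step 0: (20, 1)  from 20·(1,0) + (0,1)
…
step 2: (41, 2)  from 1·(21,1) + (20,1)
…
step 5: (719, 35)  from 1·(493,24) + (226,11)
step 6: (2650, 129)  from 3·(719,35) + (493,24)
step 7: (53719, 2615)  from 20·(2650,129) + (719,35)
…
step 9: (217526, 10589)  from 1·(163807,7974) + (53719,2615)
…
step 12: (3810680, 185501)  from 1·(3211821,156349) + (598859,29152)
step 13: (7022501, 341850)  from 1·(3810680,185501) + (3211821,156349)
fundamental: x₁=7022501, y₁=341850  (since 49315520295001 − 422·116861422500 = 1)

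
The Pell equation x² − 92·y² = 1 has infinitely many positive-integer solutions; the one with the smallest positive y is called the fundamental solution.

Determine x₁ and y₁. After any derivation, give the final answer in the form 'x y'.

d=92: √d = [9; 1,1,2,4,2,1,1,18] (ℓ=8, even), read p_7/q_7
step 0: (9, 1)  from 9·(1,0) + (0,1)
…
step 6: (681, 71)  from 1·(470,49) + (211,22)
step 7: (1151, 120)  from 1·(681,71) + (470,49)
fundamental: x₁=1151, y₁=120  (since 1324801 − 92·14400 = 1)

1151 120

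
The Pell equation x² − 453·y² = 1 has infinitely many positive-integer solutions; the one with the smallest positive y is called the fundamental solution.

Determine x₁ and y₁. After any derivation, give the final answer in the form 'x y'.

1653751 77700

√453 = [21; 3,1,1,10,14,10,1,1,3,42, …], period ℓ=10 (even) → k=9
step 0: (21, 1)  from 21·(1,0) + (0,1)
…
step 2: (85, 4)  from 1·(64,3) + (21,1)
step 3: (149, 7)  from 1·(85,4) + (64,3)
step 4: (1575, 74)  from 10·(149,7) + (85,4)
step 5: (22199, 1043)  from 14·(1575,74) + (149,7)
step 6: (223565, 10504)  from 10·(22199,1043) + (1575,74)
step 7: (245764, 11547)  from 1·(223565,10504) + (22199,1043)
step 8: (469329, 22051)  from 1·(245764,11547) + (223565,10504)
step 9: (1653751, 77700)  from 3·(469329,22051) + (245764,11547)
→ (1653751, 77700).  Check: 1653751²=2734892370001, 453·77700²=2734892370000, difference 1.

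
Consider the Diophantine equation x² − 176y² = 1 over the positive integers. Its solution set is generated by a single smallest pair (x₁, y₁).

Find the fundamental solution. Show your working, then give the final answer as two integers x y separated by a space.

[13; 3,1,3,26] for √176; ℓ=4 ⇒ convergent index 3
step 0: (13, 1)  from 13·(1,0) + (0,1)
…
step 2: (53, 4)  from 1·(40,3) + (13,1)
step 3: (199, 15)  from 3·(53,4) + (40,3)
→ (199, 15).  Check: 199²=39601, 176·15²=39600, difference 1.

199 15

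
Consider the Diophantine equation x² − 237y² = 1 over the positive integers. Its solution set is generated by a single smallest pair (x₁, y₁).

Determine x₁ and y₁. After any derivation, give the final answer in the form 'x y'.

√237 → a₀=15, period (2,1,1,7,10,7,1,1,2,30); ℓ=10 even so k=9
a_0=15:  p_0=15·1+0=15,  q_0=15·0+1=1
a_1=2:  p_1=2·15+1=31,  q_1=2·1+0=2
…
a_5=10:  p_5=10·585+77=5927,  q_5=10·38+5=385
a_6=7:  p_6=7·5927+585=42074,  q_6=7·385+38=2733
…
a_8=1:  p_8=1·48001+42074=90075,  q_8=1·3118+2733=5851
a_9=2:  p_9=2·90075+48001=228151,  q_9=2·5851+3118=14820
fundamental: x₁=228151, y₁=14820  (since 52052878801 − 237·219632400 = 1)

228151 14820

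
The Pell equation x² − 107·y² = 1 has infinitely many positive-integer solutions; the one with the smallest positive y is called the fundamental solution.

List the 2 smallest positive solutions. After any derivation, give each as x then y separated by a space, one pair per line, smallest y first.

962 93
1850887 178932

√107 → a₀=10, period (2,1,9,1,2,20); ℓ=6 even so k=5
i=0: a=10 ⇒ p=10, q=1
…
i=3: a=9 ⇒ p=300, q=29
i=4: a=1 ⇒ p=331, q=32
i=5: a=2 ⇒ p=962, q=93
→ (962, 93).  Check: 962²=925444, 107·93²=925443, difference 1.
(x_2, y_2) = (962·962 + 107·93·93, 962·93 + 93·962) = (1850887, 178932)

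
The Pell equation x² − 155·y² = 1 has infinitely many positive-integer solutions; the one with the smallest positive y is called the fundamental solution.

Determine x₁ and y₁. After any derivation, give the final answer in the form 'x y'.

d=155: √d = [12; 2,4,2,24] (ℓ=4, even), read p_3/q_3
k=0  a_k=12  p_k/q_k = 12/1
k=1  a_k=2  p_k/q_k = 25/2
k=2  a_k=4  p_k/q_k = 112/9
k=3  a_k=2  p_k/q_k = 249/20
(x₁, y₁) = (249, 20);  249² − 155·20² = 1 ✓

249 20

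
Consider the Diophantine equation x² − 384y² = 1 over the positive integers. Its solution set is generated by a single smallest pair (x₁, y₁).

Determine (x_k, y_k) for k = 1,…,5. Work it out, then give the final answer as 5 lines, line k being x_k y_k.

4801 245
46099201 2352490
442644523201 22588608735
4250272665676801 216895818720980
40811117693184120001 2082633628770241225

[19; 1,1,2,9,2,1,1,38] for √384; ℓ=8 ⇒ convergent index 7
k=0  a_k=19  p_k/q_k = 19/1
k=1  a_k=1  p_k/q_k = 20/1
k=2  a_k=1  p_k/q_k = 39/2
…
k=4  a_k=9  p_k/q_k = 921/47
…
k=6  a_k=1  p_k/q_k = 2861/146
k=7  a_k=1  p_k/q_k = 4801/245
fundamental: x₁=4801, y₁=245  (since 23049601 − 384·60025 = 1)
(4801+245√384)^2 = 46099201 + 2352490√384
(4801+245√384)^3 = 442644523201 + 22588608735√384
(4801+245√384)^4 = 4250272665676801 + 216895818720980√384
(4801+245√384)^5 = 40811117693184120001 + 2082633628770241225√384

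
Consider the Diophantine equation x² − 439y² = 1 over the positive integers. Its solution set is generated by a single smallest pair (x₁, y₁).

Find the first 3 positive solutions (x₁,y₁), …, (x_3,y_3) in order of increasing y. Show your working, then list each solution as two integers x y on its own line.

√439 → a₀=20, period (1,19,1,40); ℓ=4 even so k=3
a_0=20:  p_0=20·1+0=20,  q_0=20·0+1=1
…
a_2=19:  p_2=19·21+20=419,  q_2=19·1+1=20
a_3=1:  p_3=1·419+21=440,  q_3=1·20+1=21
→ (440, 21).  Check: 440²=193600, 439·21²=193599, difference 1.
n=2: (440,21)∘(440,21) = (440·440+439·21·21, 440·21+21·440) = (387199,18480)
n=3: (387199,18480)∘(440,21) = (440·387199+439·21·18480, 440·18480+21·387199) = (340734680,16262379)

440 21
387199 18480
340734680 16262379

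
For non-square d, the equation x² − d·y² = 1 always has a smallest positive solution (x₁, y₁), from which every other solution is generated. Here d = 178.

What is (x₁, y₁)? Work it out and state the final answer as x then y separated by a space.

1601 120

√178 = [13; 2,1,12,1,2,26, …], period ℓ=6 (even) → k=5
i=0: a=13 ⇒ p=13, q=1
i=1: a=2 ⇒ p=27, q=2
i=2: a=1 ⇒ p=40, q=3
i=3: a=12 ⇒ p=507, q=38
i=4: a=1 ⇒ p=547, q=41
i=5: a=2 ⇒ p=1601, q=120
(x₁, y₁) = (1601, 120);  1601² − 178·120² = 1 ✓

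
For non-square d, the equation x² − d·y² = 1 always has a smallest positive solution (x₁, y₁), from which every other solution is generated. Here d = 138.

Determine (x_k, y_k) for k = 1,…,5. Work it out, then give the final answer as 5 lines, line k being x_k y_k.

47 4
4417 376
415151 35340
39019777 3321584
3667443887 312193556

√138 = [11; 1,2,1,22, …], period ℓ=4 (even) → k=3
k=0  a_k=11  p_k/q_k = 11/1
k=1  a_k=1  p_k/q_k = 12/1
k=2  a_k=2  p_k/q_k = 35/3
k=3  a_k=1  p_k/q_k = 47/4
(x₁, y₁) = (47, 4);  47² − 138·4² = 1 ✓
(47+4√138)^2 = 4417 + 376√138
(47+4√138)^3 = 415151 + 35340√138
(47+4√138)^4 = 39019777 + 3321584√138
(47+4√138)^5 = 3667443887 + 312193556√138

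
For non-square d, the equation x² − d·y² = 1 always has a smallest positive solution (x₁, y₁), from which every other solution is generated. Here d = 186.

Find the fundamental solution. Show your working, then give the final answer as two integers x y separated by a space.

√186 = [13; 1,1,1,3,4,3,1,1,1,26, …], period ℓ=10 (even) → k=9
i=0: a=13 ⇒ p=13, q=1
i=1: a=1 ⇒ p=14, q=1
i=2: a=1 ⇒ p=27, q=2
…
i=4: a=3 ⇒ p=150, q=11
i=5: a=4 ⇒ p=641, q=47
i=6: a=3 ⇒ p=2073, q=152
i=7: a=1 ⇒ p=2714, q=199
i=8: a=1 ⇒ p=4787, q=351
i=9: a=1 ⇒ p=7501, q=550
fundamental: x₁=7501, y₁=550  (since 56265001 − 186·302500 = 1)

7501 550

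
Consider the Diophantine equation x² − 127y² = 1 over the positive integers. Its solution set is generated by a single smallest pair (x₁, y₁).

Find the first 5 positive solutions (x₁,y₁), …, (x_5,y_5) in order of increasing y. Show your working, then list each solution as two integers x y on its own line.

d=127: √d = [11; 3,1,2,2,7,11,7,2,2,1,3,22] (ℓ=12, even), read p_11/q_11
step 0: (11, 1)  from 11·(1,0) + (0,1)
…
step 2: (45, 4)  from 1·(34,3) + (11,1)
step 3: (124, 11)  from 2·(45,4) + (34,3)
…
step 6: (24218, 2149)  from 11·(2175,193) + (293,26)
…
step 8: (367620, 32621)  from 2·(171701,15236) + (24218,2149)
step 9: (906941, 80478)  from 2·(367620,32621) + (171701,15236)
step 10: (1274561, 113099)  from 1·(906941,80478) + (367620,32621)
step 11: (4730624, 419775)  from 3·(1274561,113099) + (906941,80478)
fundamental: x₁=4730624, y₁=419775  (since 22378803429376 − 127·176211050625 = 1)
(x_2, y_2) = (4730624·4730624 + 127·419775·419775, 4730624·419775 + 419775·4730624) = (44757606858751, 3971595379200)
(x_3, y_3) = (4730624·44757606858751 + 127·419775·3971595379200, 4730624·3971595379200 + 419775·44757606858751) = (423462818377139450624, 37576248838264821825)
(x_4, y_4) = (4730624·423462818377139450624 + 127·419775·37576248838264821825, 4730624·37576248838264821825 + 419775·423462818377139450624) = (4006486743445029115330560001, 355518209168531397366758400)
(x_5, y_5) = (4730624·4006486743445029115330560001 + 127·419775·355518209168531397366758400, 4730624·355518209168531397366758400 + 419775·4006486743445029115330560001) = (37906364688445371364544653008890624, 3363645945459311770024609913661375)

4730624 419775
44757606858751 3971595379200
423462818377139450624 37576248838264821825
4006486743445029115330560001 355518209168531397366758400
37906364688445371364544653008890624 3363645945459311770024609913661375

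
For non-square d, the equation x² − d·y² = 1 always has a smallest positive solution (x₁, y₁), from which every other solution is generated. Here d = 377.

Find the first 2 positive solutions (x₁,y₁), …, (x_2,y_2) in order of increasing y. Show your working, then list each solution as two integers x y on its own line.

[19; 2,2,2,38] for √377; ℓ=4 ⇒ convergent index 3
step 0: (19, 1)  from 19·(1,0) + (0,1)
…
step 2: (97, 5)  from 2·(39,2) + (19,1)
step 3: (233, 12)  from 2·(97,5) + (39,2)
→ (233, 12).  Check: 233²=54289, 377·12²=54288, difference 1.
n=2: (233,12)∘(233,12) = (233·233+377·12·12, 233·12+12·233) = (108577,5592)

233 12
108577 5592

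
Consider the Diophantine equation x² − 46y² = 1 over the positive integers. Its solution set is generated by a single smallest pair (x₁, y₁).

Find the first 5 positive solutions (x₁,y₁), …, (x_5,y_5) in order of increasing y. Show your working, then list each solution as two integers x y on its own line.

24335 3588
1184384449 174627960
57643991108495 8499142809612
2805533046066067201 413653280369188080
136545293294391499564175 20132505147069241043988

√46 = [6; 1,3,1,1,2,6,2,1,1,3,1,12, …], period ℓ=12 (even) → k=11
a_0=6:  p_0=6·1+0=6,  q_0=6·0+1=1
a_1=1:  p_1=1·6+1=7,  q_1=1·1+0=1
a_2=3:  p_2=3·7+6=27,  q_2=3·1+1=4
a_3=1:  p_3=1·27+7=34,  q_3=1·4+1=5
…
a_6=6:  p_6=6·156+61=997,  q_6=6·23+9=147
…
a_8=1:  p_8=1·2150+997=3147,  q_8=1·317+147=464
a_9=1:  p_9=1·3147+2150=5297,  q_9=1·464+317=781
a_10=3:  p_10=3·5297+3147=19038,  q_10=3·781+464=2807
a_11=1:  p_11=1·19038+5297=24335,  q_11=1·2807+781=3588
→ (24335, 3588).  Check: 24335²=592192225, 46·3588²=592192224, difference 1.
n=2: (24335,3588)∘(24335,3588) = (24335·24335+46·3588·3588, 24335·3588+3588·24335) = (1184384449,174627960)
n=3: (1184384449,174627960)∘(24335,3588) = (24335·1184384449+46·3588·174627960, 24335·174627960+3588·1184384449) = (57643991108495,8499142809612)
n=4: (57643991108495,8499142809612)∘(24335,3588) = (24335·57643991108495+46·3588·8499142809612, 24335·8499142809612+3588·57643991108495) = (2805533046066067201,413653280369188080)
n=5: (2805533046066067201,413653280369188080)∘(24335,3588) = (24335·2805533046066067201+46·3588·413653280369188080, 24335·413653280369188080+3588·2805533046066067201) = (136545293294391499564175,20132505147069241043988)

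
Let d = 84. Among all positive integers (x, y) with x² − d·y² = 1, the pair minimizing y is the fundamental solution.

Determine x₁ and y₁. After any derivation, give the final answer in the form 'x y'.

55 6

[9; 6,18] for √84; ℓ=2 ⇒ convergent index 1
k=0  a_k=9  p_k/q_k = 9/1
k=1  a_k=6  p_k/q_k = 55/6
→ (55, 6).  Check: 55²=3025, 84·6²=3024, difference 1.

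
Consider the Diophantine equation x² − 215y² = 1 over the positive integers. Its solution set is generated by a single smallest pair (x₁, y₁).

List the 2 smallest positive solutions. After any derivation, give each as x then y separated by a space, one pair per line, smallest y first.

44 3
3871 264

√215 = [14; 1,1,1,28, …], period ℓ=4 (even) → k=3
k=0  a_k=14  p_k/q_k = 14/1
k=1  a_k=1  p_k/q_k = 15/1
k=2  a_k=1  p_k/q_k = 29/2
k=3  a_k=1  p_k/q_k = 44/3
→ (44, 3).  Check: 44²=1936, 215·3²=1935, difference 1.
(44+3√215)^2 = 3871 + 264√215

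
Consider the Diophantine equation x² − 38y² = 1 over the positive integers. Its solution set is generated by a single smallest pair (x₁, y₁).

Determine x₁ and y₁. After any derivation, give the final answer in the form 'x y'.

√38 = [6; 6,12, …], period ℓ=2 (even) → k=1
k=0  a_k=6  p_k/q_k = 6/1
k=1  a_k=6  p_k/q_k = 37/6
(x₁, y₁) = (37, 6);  37² − 38·6² = 1 ✓

37 6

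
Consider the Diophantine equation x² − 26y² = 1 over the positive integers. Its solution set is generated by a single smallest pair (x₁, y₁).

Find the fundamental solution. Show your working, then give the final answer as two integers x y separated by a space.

[5; 10] for √26; ℓ=1 ⇒ convergent index 1
a_0=5:  p_0=5·1+0=5,  q_0=5·0+1=1
a_1=10:  p_1=10·5+1=51,  q_1=10·1+0=10
fundamental: x₁=51, y₁=10  (since 2601 − 26·100 = 1)

51 10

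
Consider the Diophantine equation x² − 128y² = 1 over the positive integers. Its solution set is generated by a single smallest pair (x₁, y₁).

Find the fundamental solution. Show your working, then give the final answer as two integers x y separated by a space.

577 51

d=128: √d = [11; 3,5,3,22] (ℓ=4, even), read p_3/q_3
i=0: a=11 ⇒ p=11, q=1
…
i=2: a=5 ⇒ p=181, q=16
i=3: a=3 ⇒ p=577, q=51
(x₁, y₁) = (577, 51);  577² − 128·51² = 1 ✓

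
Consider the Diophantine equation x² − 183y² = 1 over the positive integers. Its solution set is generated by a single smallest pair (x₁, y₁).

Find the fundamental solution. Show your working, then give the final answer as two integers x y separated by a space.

487 36

√183 = [13; 1,1,8,1,1,26, …], period ℓ=6 (even) → k=5
a_0=13:  p_0=13·1+0=13,  q_0=13·0+1=1
…
a_4=1:  p_4=1·230+27=257,  q_4=1·17+2=19
a_5=1:  p_5=1·257+230=487,  q_5=1·19+17=36
→ (487, 36).  Check: 487²=237169, 183·36²=237168, difference 1.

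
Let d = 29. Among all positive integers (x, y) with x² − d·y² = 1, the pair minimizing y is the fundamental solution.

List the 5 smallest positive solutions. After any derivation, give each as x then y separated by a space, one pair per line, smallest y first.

[5; 2,1,1,2,10] for √29; ℓ=5 ⇒ convergent index 9
a_0=5:  p_0=5·1+0=5,  q_0=5·0+1=1
…
a_3=1:  p_3=1·16+11=27,  q_3=1·3+2=5
…
a_5=10:  p_5=10·70+27=727,  q_5=10·13+5=135
…
a_8=1:  p_8=1·2251+1524=3775,  q_8=1·418+283=701
a_9=2:  p_9=2·3775+2251=9801,  q_9=2·701+418=1820
(x₁, y₁) = (9801, 1820);  9801² − 29·1820² = 1 ✓
(9801+1820√29)^2 = 192119201 + 35675640√29
(9801+1820√29)^3 = 3765920568201 + 699313893460√29
(9801+1820√29)^4 = 73819574785756801 + 13707950903927280√29
(9801+1820√29)^5 = 1447011301184484245001 + 268703252919468649100√29

9801 1820
192119201 35675640
3765920568201 699313893460
73819574785756801 13707950903927280
1447011301184484245001 268703252919468649100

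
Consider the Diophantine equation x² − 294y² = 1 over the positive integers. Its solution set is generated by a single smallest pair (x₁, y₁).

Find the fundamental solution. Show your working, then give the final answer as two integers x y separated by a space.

4801 280

√294 = [17; 6,1,4,1,6,34, …], period ℓ=6 (even) → k=5
k=0  a_k=17  p_k/q_k = 17/1
…
k=2  a_k=1  p_k/q_k = 120/7
…
k=4  a_k=1  p_k/q_k = 703/41
k=5  a_k=6  p_k/q_k = 4801/280
(x₁, y₁) = (4801, 280);  4801² − 294·280² = 1 ✓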